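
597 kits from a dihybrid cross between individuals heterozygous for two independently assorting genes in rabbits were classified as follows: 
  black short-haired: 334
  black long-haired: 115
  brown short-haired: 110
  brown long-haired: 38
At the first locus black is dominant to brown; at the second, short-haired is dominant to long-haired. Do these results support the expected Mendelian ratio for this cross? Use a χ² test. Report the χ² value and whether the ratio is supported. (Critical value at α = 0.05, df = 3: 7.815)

A dihybrid F₂ with independent assortment and complete dominance at both loci gives a 9:3:3:1 phenotypic ratio.
Under the 9:3:3:1 hypothesis (Σ ratio = 16, N = 597):
  black short-haired: 597 × 9/16 = 335.8125
  black long-haired: 597 × 3/16 = 111.9375
  brown short-haired: 597 × 3/16 = 111.9375
  brown long-haired: 597 × 1/16 = 37.3125
χ² = Σ (O − E)² / E
  black short-haired: (334 − 335.8125)² / 335.8125 = 0.0098
  black long-haired: (115 − 111.9375)² / 111.9375 = 0.0838
  brown short-haired: (110 − 111.9375)² / 111.9375 = 0.0335
  brown long-haired: (38 − 37.3125)² / 37.3125 = 0.0127
χ² = 0.0098 + 0.0838 + 0.0335 + 0.0127 = 0.1398 ≈ 0.140
Degrees of freedom = 4 − 1 = 3; critical value at α = 0.05 is 7.815.
Since 0.140 < 7.815, we fail to reject the null hypothesis — the data are consistent with the 9:3:3:1 ratio.

0.140; consistent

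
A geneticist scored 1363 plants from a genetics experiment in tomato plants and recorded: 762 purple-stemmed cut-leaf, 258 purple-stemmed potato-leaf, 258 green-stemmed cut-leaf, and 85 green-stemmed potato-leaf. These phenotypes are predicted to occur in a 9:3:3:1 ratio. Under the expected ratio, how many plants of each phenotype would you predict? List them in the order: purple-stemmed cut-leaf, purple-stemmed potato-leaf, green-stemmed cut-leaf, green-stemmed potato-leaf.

Total ratio parts = 16. Expected numbers out of 1363:
  purple-stemmed cut-leaf: 1363 × 9/16 = 766.6875
  purple-stemmed potato-leaf: 1363 × 3/16 = 255.5625
  green-stemmed cut-leaf: 1363 × 3/16 = 255.5625
  green-stemmed potato-leaf: 1363 × 1/16 = 85.1875

766.6875, 255.5625, 255.5625, 85.1875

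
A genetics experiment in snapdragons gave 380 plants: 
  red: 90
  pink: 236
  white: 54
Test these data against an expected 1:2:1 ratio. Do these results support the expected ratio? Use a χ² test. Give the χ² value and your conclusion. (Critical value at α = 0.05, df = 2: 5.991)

29.095; not consistent

Under the 1:2:1 hypothesis (Σ ratio = 4, N = 380):
  red: 380 × 1/4 = 95
  pink: 380 × 2/4 = 190
  white: 380 × 1/4 = 95
χ² = Σ (O − E)² / E
  red: (90 − 95)² / 95 = 0.2632
  pink: (236 − 190)² / 190 = 11.1368
  white: (54 − 95)² / 95 = 17.6947
χ² = 0.2632 + 11.1368 + 17.6947 = 29.0947 ≈ 29.095
Degrees of freedom = 3 − 1 = 2; critical value at α = 0.05 is 5.991.
Since 29.095 > 5.991, we reject the null hypothesis — the data do not fit the 1:2:1 ratio.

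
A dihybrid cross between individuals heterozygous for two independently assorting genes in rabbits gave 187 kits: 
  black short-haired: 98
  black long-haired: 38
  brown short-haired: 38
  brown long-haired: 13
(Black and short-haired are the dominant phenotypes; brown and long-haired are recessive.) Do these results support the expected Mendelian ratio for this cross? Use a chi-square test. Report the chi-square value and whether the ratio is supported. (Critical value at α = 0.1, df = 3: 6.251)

A dihybrid F₂ with independent assortment and complete dominance at both loci gives a 9:3:3:1 phenotypic ratio.
Under the 9:3:3:1 hypothesis (Σ ratio = 16, N = 187):
  black short-haired: 187 × 9/16 = 105.1875
  black long-haired: 187 × 3/16 = 35.0625
  brown short-haired: 187 × 3/16 = 35.0625
  brown long-haired: 187 × 1/16 = 11.6875
χ² = Σ (O − E)² / E
  black short-haired: (98 − 105.1875)² / 105.1875 = 0.4911
  black long-haired: (38 − 35.0625)² / 35.0625 = 0.2461
  brown short-haired: (38 − 35.0625)² / 35.0625 = 0.2461
  brown long-haired: (13 − 11.6875)² / 11.6875 = 0.1474
χ² = 0.4911 + 0.2461 + 0.2461 + 0.1474 = 1.1307 ≈ 1.131
Degrees of freedom = 4 − 1 = 3; critical value at α = 0.1 is 6.251.
Since 1.131 < 6.251, we fail to reject the null hypothesis — the data are consistent with the 9:3:3:1 ratio.

1.131; consistent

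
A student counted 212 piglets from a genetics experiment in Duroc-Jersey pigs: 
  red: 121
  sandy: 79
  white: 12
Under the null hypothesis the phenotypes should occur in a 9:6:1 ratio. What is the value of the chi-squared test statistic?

Under the 9:6:1 hypothesis (Σ ratio = 16, N = 212):
  red: 212 × 9/16 = 119.25
  sandy: 212 × 6/16 = 79.5
  white: 212 × 1/16 = 13.25
χ² = Σ (O − E)² / E
  red: (121 − 119.25)² / 119.25 = 0.0257
  sandy: (79 − 79.5)² / 79.5 = 0.0031
  white: (12 − 13.25)² / 13.25 = 0.1179
χ² = 0.0257 + 0.0031 + 0.1179 = 0.1467 ≈ 0.147

0.147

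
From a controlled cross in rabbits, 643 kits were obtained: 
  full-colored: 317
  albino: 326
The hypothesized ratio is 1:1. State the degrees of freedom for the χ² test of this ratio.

1

A goodness-of-fit test with 2 phenotype classes has df = 2 − 1 = 1.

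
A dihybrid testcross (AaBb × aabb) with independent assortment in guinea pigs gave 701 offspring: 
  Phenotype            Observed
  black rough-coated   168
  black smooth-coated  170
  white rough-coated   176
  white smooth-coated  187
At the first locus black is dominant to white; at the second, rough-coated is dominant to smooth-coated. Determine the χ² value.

1.248

A dihybrid testcross with independent assortment gives a 1:1:1:1 ratio.
Expected counts for N = 701 under a 1:1:1:1 ratio (total parts = 4):
  black rough-coated: 701 × 1/4 = 175.25
  black smooth-coated: 701 × 1/4 = 175.25
  white rough-coated: 701 × 1/4 = 175.25
  white smooth-coated: 701 × 1/4 = 175.25
χ² = Σ (O − E)² / E
  black rough-coated: (168 − 175.25)² / 175.25 = 0.2999
  black smooth-coated: (170 − 175.25)² / 175.25 = 0.1573
  white rough-coated: (176 − 175.25)² / 175.25 = 0.0032
  white smooth-coated: (187 − 175.25)² / 175.25 = 0.7878
χ² = 0.2999 + 0.1573 + 0.0032 + 0.7878 = 1.2482 ≈ 1.248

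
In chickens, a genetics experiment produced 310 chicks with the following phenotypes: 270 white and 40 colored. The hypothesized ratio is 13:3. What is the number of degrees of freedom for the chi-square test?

A goodness-of-fit test with 2 phenotype classes has df = 2 − 1 = 1.

1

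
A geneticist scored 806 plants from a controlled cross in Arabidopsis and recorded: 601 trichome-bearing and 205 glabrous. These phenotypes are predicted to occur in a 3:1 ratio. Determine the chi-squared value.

0.081

Total ratio parts = 4. Expected numbers out of 806:
  trichome-bearing: 806 × 3/4 = 604.5
  glabrous: 806 × 1/4 = 201.5
χ² = Σ (O − E)² / E
  trichome-bearing: (601 − 604.5)² / 604.5 = 0.0203
  glabrous: (205 − 201.5)² / 201.5 = 0.0608
χ² = 0.0203 + 0.0608 = 0.0811 ≈ 0.081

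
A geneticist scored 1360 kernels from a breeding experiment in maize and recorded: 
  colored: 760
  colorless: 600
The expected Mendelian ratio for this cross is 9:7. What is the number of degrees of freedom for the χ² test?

1

A goodness-of-fit test with 2 phenotype classes has df = 2 − 1 = 1.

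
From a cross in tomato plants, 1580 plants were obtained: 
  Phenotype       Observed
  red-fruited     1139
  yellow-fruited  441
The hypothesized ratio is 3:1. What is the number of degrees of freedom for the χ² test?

1

A goodness-of-fit test with 2 phenotype classes has df = 2 − 1 = 1.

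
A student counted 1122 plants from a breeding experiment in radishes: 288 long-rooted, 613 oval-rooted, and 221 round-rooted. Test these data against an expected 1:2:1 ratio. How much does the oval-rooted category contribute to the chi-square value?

4.820

Total ratio parts = 4. Expected numbers out of 1122:
  long-rooted: 1122 × 1/4 = 280.5
  oval-rooted: 1122 × 2/4 = 561
  round-rooted: 1122 × 1/4 = 280.5
Contribution of oval-rooted: (613 − 561)² / 561 = 4.8200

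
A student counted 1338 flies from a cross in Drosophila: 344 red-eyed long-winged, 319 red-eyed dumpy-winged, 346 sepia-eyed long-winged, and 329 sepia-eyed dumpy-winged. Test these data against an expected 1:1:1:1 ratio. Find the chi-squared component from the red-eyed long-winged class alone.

0.270

The 1:1:1:1 ratio has 4 parts, so with N = 1338 the expected counts are:
  red-eyed long-winged: 1338 × 1/4 = 334.5
  red-eyed dumpy-winged: 1338 × 1/4 = 334.5
  sepia-eyed long-winged: 1338 × 1/4 = 334.5
  sepia-eyed dumpy-winged: 1338 × 1/4 = 334.5
Contribution of red-eyed long-winged: (344 − 334.5)² / 334.5 = 0.2698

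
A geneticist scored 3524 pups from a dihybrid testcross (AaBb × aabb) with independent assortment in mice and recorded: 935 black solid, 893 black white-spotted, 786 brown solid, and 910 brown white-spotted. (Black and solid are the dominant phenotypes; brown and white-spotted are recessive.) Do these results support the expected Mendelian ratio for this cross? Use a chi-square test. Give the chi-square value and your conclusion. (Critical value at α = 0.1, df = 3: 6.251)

14.672; not consistent

A dihybrid testcross with independent assortment gives a 1:1:1:1 ratio.
Expected counts for N = 3524 under a 1:1:1:1 ratio (total parts = 4):
  black solid: 3524 × 1/4 = 881
  black white-spotted: 3524 × 1/4 = 881
  brown solid: 3524 × 1/4 = 881
  brown white-spotted: 3524 × 1/4 = 881
χ² = Σ (O − E)² / E
  black solid: (935 − 881)² / 881 = 3.3099
  black white-spotted: (893 − 881)² / 881 = 0.1635
  brown solid: (786 − 881)² / 881 = 10.2440
  brown white-spotted: (910 − 881)² / 881 = 0.9546
χ² = 3.3099 + 0.1635 + 10.2440 + 0.9546 = 14.672
Degrees of freedom = 4 − 1 = 3; critical value at α = 0.1 is 6.251.
Since 14.672 > 6.251, we reject the null hypothesis — the data do not fit the 1:1:1:1 ratio.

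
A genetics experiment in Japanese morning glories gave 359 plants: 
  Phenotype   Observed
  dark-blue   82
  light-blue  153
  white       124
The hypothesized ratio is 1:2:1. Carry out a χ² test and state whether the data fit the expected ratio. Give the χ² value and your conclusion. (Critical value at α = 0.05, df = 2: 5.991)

Total ratio parts = 4. Expected numbers out of 359:
  dark-blue: 359 × 1/4 = 89.75
  light-blue: 359 × 2/4 = 179.5
  white: 359 × 1/4 = 89.75
χ² = Σ (O − E)² / E
  dark-blue: (82 − 89.75)² / 89.75 = 0.6692
  light-blue: (153 − 179.5)² / 179.5 = 3.9123
  white: (124 − 89.75)² / 89.75 = 13.0703
χ² = 0.6692 + 3.9123 + 13.0703 = 17.6518 ≈ 17.652
Degrees of freedom = 3 − 1 = 2; critical value at α = 0.05 is 5.991.
Since 17.652 > 5.991, we reject the null hypothesis — the data do not fit the 1:2:1 ratio.

17.652; not consistent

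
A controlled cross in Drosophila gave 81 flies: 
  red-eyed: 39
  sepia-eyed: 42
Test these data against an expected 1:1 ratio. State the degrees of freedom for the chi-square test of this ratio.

1

A goodness-of-fit test with 2 phenotype classes has df = 2 − 1 = 1.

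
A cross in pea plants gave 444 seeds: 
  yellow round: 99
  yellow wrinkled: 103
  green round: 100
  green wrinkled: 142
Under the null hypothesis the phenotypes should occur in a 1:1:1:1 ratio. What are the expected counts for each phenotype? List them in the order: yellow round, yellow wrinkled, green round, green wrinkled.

111, 111, 111, 111

Expected counts for N = 444 under a 1:1:1:1 ratio (total parts = 4):
  yellow round: 444 × 1/4 = 111
  yellow wrinkled: 444 × 1/4 = 111
  green round: 444 × 1/4 = 111
  green wrinkled: 444 × 1/4 = 111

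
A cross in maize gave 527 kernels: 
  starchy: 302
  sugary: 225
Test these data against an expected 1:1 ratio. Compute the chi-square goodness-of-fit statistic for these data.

11.250

Under the 1:1 hypothesis (Σ ratio = 2, N = 527):
  starchy: 527 × 1/2 = 263.5
  sugary: 527 × 1/2 = 263.5
χ² = Σ (O − E)² / E
  starchy: (302 − 263.5)² / 263.5 = 5.6252
  sugary: (225 − 263.5)² / 263.5 = 5.6252
χ² = 5.6252 + 5.6252 = 11.2504 ≈ 11.250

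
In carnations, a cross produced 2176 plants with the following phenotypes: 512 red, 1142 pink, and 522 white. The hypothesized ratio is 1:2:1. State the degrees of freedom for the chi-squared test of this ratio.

2

A goodness-of-fit test with 3 phenotype classes has df = 3 − 1 = 2.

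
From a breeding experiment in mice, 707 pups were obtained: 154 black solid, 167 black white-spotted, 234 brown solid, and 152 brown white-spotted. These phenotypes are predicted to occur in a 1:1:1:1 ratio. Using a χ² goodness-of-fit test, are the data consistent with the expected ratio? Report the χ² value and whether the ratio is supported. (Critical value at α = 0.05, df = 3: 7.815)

25.475; not consistent

Under the 1:1:1:1 hypothesis (Σ ratio = 4, N = 707):
  black solid: 707 × 1/4 = 176.75
  black white-spotted: 707 × 1/4 = 176.75
  brown solid: 707 × 1/4 = 176.75
  brown white-spotted: 707 × 1/4 = 176.75
χ² = Σ (O − E)² / E
  black solid: (154 − 176.75)² / 176.75 = 2.9282
  black white-spotted: (167 − 176.75)² / 176.75 = 0.5378
  brown solid: (234 − 176.75)² / 176.75 = 18.5435
  brown white-spotted: (152 − 176.75)² / 176.75 = 3.4657
χ² = 2.9282 + 0.5378 + 18.5435 + 3.4657 = 25.4752 ≈ 25.475
Degrees of freedom = 4 − 1 = 3; critical value at α = 0.05 is 7.815.
Since 25.475 > 7.815, we reject the null hypothesis — the data do not fit the 1:1:1:1 ratio.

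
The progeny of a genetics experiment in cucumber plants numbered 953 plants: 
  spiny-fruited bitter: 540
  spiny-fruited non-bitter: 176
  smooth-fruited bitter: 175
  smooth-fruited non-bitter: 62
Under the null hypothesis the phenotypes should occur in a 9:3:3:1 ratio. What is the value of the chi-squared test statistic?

Expected counts for N = 953 under a 9:3:3:1 ratio (total parts = 16):
  spiny-fruited bitter: 953 × 9/16 = 536.0625
  spiny-fruited non-bitter: 953 × 3/16 = 178.6875
  smooth-fruited bitter: 953 × 3/16 = 178.6875
  smooth-fruited non-bitter: 953 × 1/16 = 59.5625
χ² = Σ (O − E)² / E
  spiny-fruited bitter: (540 − 536.0625)² / 536.0625 = 0.0289
  spiny-fruited non-bitter: (176 − 178.6875)² / 178.6875 = 0.0404
  smooth-fruited bitter: (175 − 178.6875)² / 178.6875 = 0.0761
  smooth-fruited non-bitter: (62 − 59.5625)² / 59.5625 = 0.0998
χ² = 0.0289 + 0.0404 + 0.0761 + 0.0998 = 0.2452 ≈ 0.245

0.245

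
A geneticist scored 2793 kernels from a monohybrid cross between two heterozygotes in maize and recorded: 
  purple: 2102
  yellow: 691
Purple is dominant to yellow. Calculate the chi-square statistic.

0.100

For a monohybrid cross between heterozygotes with complete dominance, the expected phenotypic ratio is 3:1.
Under the 3:1 hypothesis (Σ ratio = 4, N = 2793):
  purple: 2793 × 3/4 = 2094.75
  yellow: 2793 × 1/4 = 698.25
χ² = Σ (O − E)² / E
  purple: (2102 − 2094.75)² / 2094.75 = 0.0251
  yellow: (691 − 698.25)² / 698.25 = 0.0753
χ² = 0.0251 + 0.0753 = 0.1004 ≈ 0.100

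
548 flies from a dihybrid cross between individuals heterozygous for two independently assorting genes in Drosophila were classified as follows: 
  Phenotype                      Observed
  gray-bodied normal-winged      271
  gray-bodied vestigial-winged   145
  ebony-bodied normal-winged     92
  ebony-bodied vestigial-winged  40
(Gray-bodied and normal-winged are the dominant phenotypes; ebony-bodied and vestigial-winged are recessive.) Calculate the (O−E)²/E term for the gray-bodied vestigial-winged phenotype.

17.373

A dihybrid F₂ with independent assortment and complete dominance at both loci gives a 9:3:3:1 phenotypic ratio.
The 9:3:3:1 ratio has 16 parts, so with N = 548 the expected counts are:
  gray-bodied normal-winged: 548 × 9/16 = 308.25
  gray-bodied vestigial-winged: 548 × 3/16 = 102.75
  ebony-bodied normal-winged: 548 × 3/16 = 102.75
  ebony-bodied vestigial-winged: 548 × 1/16 = 34.25
Contribution of gray-bodied vestigial-winged: (145 − 102.75)² / 102.75 = 17.3729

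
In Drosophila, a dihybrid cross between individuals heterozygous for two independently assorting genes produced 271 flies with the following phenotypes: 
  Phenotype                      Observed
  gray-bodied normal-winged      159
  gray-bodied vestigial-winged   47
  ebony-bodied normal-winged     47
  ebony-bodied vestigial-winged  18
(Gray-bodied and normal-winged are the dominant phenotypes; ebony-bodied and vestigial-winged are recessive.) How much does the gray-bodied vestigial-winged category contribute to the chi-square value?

0.286

A dihybrid F₂ with independent assortment and complete dominance at both loci gives a 9:3:3:1 phenotypic ratio.
Under the 9:3:3:1 hypothesis (Σ ratio = 16, N = 271):
  gray-bodied normal-winged: 271 × 9/16 = 152.4375
  gray-bodied vestigial-winged: 271 × 3/16 = 50.8125
  ebony-bodied normal-winged: 271 × 3/16 = 50.8125
  ebony-bodied vestigial-winged: 271 × 1/16 = 16.9375
Contribution of gray-bodied vestigial-winged: (47 − 50.8125)² / 50.8125 = 0.2861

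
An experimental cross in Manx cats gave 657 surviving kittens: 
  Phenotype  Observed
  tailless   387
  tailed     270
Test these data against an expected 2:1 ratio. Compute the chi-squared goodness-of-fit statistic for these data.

Under the 2:1 hypothesis (Σ ratio = 3, N = 657):
  tailless: 657 × 2/3 = 438
  tailed: 657 × 1/3 = 219
χ² = Σ (O − E)² / E
  tailless: (387 − 438)² / 438 = 5.9384
  tailed: (270 − 219)² / 219 = 11.8767
χ² = 5.9384 + 11.8767 = 17.8151 ≈ 17.815

17.815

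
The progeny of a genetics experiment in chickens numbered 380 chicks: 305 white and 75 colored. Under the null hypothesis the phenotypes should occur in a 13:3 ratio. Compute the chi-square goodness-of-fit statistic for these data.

Expected counts for N = 380 under a 13:3 ratio (total parts = 16):
  white: 380 × 13/16 = 308.75
  colored: 380 × 3/16 = 71.25
χ² = Σ (O − E)² / E
  white: (305 − 308.75)² / 308.75 = 0.0455
  colored: (75 − 71.25)² / 71.25 = 0.1974
χ² = 0.0455 + 0.1974 = 0.2429 ≈ 0.243

0.243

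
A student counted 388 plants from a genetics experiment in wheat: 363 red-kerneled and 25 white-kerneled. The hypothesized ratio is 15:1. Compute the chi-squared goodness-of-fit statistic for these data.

0.025

The 15:1 ratio has 16 parts, so with N = 388 the expected counts are:
  red-kerneled: 388 × 15/16 = 363.75
  white-kerneled: 388 × 1/16 = 24.25
χ² = Σ (O − E)² / E
  red-kerneled: (363 − 363.75)² / 363.75 = 0.0015
  white-kerneled: (25 − 24.25)² / 24.25 = 0.0232
χ² = 0.0015 + 0.0232 = 0.0247 ≈ 0.025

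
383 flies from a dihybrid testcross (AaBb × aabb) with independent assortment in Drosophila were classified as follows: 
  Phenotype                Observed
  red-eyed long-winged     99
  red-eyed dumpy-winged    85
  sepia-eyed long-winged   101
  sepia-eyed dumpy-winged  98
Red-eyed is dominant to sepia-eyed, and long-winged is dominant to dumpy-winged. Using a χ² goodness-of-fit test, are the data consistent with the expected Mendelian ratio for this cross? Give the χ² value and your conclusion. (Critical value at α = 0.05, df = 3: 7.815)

1.658; consistent

A dihybrid testcross with independent assortment gives a 1:1:1:1 ratio.
Under the 1:1:1:1 hypothesis (Σ ratio = 4, N = 383):
  red-eyed long-winged: 383 × 1/4 = 95.75
  red-eyed dumpy-winged: 383 × 1/4 = 95.75
  sepia-eyed long-winged: 383 × 1/4 = 95.75
  sepia-eyed dumpy-winged: 383 × 1/4 = 95.75
χ² = Σ (O − E)² / E
  red-eyed long-winged: (99 − 95.75)² / 95.75 = 0.1103
  red-eyed dumpy-winged: (85 − 95.75)² / 95.75 = 1.2069
  sepia-eyed long-winged: (101 − 95.75)² / 95.75 = 0.2879
  sepia-eyed dumpy-winged: (98 − 95.75)² / 95.75 = 0.0529
χ² = 0.1103 + 1.2069 + 0.2879 + 0.0529 = 1.658
Degrees of freedom = 4 − 1 = 3; critical value at α = 0.05 is 7.815.
Since 1.658 < 7.815, we fail to reject the null hypothesis — the data are consistent with the 1:1:1:1 ratio.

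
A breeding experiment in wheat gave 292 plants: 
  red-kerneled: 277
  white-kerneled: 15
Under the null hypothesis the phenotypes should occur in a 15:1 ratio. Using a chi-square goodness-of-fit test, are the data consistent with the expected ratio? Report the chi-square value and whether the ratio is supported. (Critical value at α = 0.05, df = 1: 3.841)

0.617; consistent

Total ratio parts = 16. Expected numbers out of 292:
  red-kerneled: 292 × 15/16 = 273.75
  white-kerneled: 292 × 1/16 = 18.25
χ² = Σ (O − E)² / E
  red-kerneled: (277 − 273.75)² / 273.75 = 0.0386
  white-kerneled: (15 − 18.25)² / 18.25 = 0.5788
χ² = 0.0386 + 0.5788 = 0.6174 ≈ 0.617
Degrees of freedom = 2 − 1 = 1; critical value at α = 0.05 is 3.841.
Since 0.617 < 3.841, we fail to reject the null hypothesis — the data are consistent with the 15:1 ratio.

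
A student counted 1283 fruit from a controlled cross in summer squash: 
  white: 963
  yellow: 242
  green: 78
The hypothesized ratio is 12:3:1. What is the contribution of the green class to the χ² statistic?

0.060

Under the 12:3:1 hypothesis (Σ ratio = 16, N = 1283):
  white: 1283 × 12/16 = 962.25
  yellow: 1283 × 3/16 = 240.5625
  green: 1283 × 1/16 = 80.1875
Contribution of green: (78 − 80.1875)² / 80.1875 = 0.0597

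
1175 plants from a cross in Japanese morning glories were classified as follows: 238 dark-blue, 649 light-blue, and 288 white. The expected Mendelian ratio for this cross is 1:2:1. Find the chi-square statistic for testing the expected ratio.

Under the 1:2:1 hypothesis (Σ ratio = 4, N = 1175):
  dark-blue: 1175 × 1/4 = 293.75
  light-blue: 1175 × 2/4 = 587.5
  white: 1175 × 1/4 = 293.75
χ² = Σ (O − E)² / E
  dark-blue: (238 − 293.75)² / 293.75 = 10.5806
  light-blue: (649 − 587.5)² / 587.5 = 6.4379
  white: (288 − 293.75)² / 293.75 = 0.1126
χ² = 10.5806 + 6.4379 + 0.1126 = 17.1311 ≈ 17.131

17.131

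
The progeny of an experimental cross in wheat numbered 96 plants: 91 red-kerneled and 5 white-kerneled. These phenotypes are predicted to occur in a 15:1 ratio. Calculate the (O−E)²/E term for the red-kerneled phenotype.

0.011

Total ratio parts = 16. Expected numbers out of 96:
  red-kerneled: 96 × 15/16 = 90
  white-kerneled: 96 × 1/16 = 6
Contribution of red-kerneled: (91 − 90)² / 90 = 0.0111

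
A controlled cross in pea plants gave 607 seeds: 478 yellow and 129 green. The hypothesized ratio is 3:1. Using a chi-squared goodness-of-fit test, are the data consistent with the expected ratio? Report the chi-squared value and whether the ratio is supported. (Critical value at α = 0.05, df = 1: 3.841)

4.548; not consistent

The 3:1 ratio has 4 parts, so with N = 607 the expected counts are:
  yellow: 607 × 3/4 = 455.25
  green: 607 × 1/4 = 151.75
χ² = Σ (O − E)² / E
  yellow: (478 − 455.25)² / 455.25 = 1.1369
  green: (129 − 151.75)² / 151.75 = 3.4106
χ² = 1.1369 + 3.4106 = 4.5475 ≈ 4.548
Degrees of freedom = 2 − 1 = 1; critical value at α = 0.05 is 3.841.
Since 4.548 > 3.841, we reject the null hypothesis — the data do not fit the 3:1 ratio.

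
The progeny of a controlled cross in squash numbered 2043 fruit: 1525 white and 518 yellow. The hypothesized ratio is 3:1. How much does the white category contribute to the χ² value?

Under the 3:1 hypothesis (Σ ratio = 4, N = 2043):
  white: 2043 × 3/4 = 1532.25
  yellow: 2043 × 1/4 = 510.75
Contribution of white: (1525 − 1532.25)² / 1532.25 = 0.0343

0.034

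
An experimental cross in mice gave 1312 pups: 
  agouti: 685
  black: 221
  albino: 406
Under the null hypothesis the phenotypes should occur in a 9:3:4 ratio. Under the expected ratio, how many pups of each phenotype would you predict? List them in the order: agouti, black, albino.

738, 246, 328

Total ratio parts = 16. Expected numbers out of 1312:
  agouti: 1312 × 9/16 = 738
  black: 1312 × 3/16 = 246
  albino: 1312 × 4/16 = 328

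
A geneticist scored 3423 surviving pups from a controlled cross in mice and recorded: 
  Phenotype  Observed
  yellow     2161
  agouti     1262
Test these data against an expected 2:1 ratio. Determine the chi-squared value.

Expected counts for N = 3423 under a 2:1 ratio (total parts = 3):
  yellow: 3423 × 2/3 = 2282
  agouti: 3423 × 1/3 = 1141
χ² = Σ (O − E)² / E
  yellow: (2161 − 2282)² / 2282 = 6.4159
  agouti: (1262 − 1141)² / 1141 = 12.8317
χ² = 6.4159 + 12.8317 = 19.2476 ≈ 19.248

19.248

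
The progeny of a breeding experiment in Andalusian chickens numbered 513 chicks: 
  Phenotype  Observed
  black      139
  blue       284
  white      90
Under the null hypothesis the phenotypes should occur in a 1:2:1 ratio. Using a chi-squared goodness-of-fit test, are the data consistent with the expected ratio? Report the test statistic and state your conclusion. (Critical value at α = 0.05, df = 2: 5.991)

15.257; not consistent

The 1:2:1 ratio has 4 parts, so with N = 513 the expected counts are:
  black: 513 × 1/4 = 128.25
  blue: 513 × 2/4 = 256.5
  white: 513 × 1/4 = 128.25
χ² = Σ (O − E)² / E
  black: (139 − 128.25)² / 128.25 = 0.9011
  blue: (284 − 256.5)² / 256.5 = 2.9483
  white: (90 − 128.25)² / 128.25 = 11.4079
χ² = 0.9011 + 2.9483 + 11.4079 = 15.2573 ≈ 15.257
Degrees of freedom = 3 − 1 = 2; critical value at α = 0.05 is 5.991.
Since 15.257 > 5.991, we reject the null hypothesis — the data do not fit the 1:2:1 ratio.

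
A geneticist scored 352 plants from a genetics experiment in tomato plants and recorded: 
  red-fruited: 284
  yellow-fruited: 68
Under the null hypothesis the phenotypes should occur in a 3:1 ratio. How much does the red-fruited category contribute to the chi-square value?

1.515

Total ratio parts = 4. Expected numbers out of 352:
  red-fruited: 352 × 3/4 = 264
  yellow-fruited: 352 × 1/4 = 88
Contribution of red-fruited: (284 − 264)² / 264 = 1.5152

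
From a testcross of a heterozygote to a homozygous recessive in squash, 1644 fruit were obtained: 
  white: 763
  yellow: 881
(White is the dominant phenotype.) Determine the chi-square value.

A testcross of a heterozygote (Aa × aa) gives a 1:1 phenotypic ratio.
Total ratio parts = 2. Expected numbers out of 1644:
  white: 1644 × 1/2 = 822
  yellow: 1644 × 1/2 = 822
χ² = Σ (O − E)² / E
  white: (763 − 822)² / 822 = 4.2348
  yellow: (881 − 822)² / 822 = 4.2348
χ² = 4.2348 + 4.2348 = 8.4696 ≈ 8.470

8.470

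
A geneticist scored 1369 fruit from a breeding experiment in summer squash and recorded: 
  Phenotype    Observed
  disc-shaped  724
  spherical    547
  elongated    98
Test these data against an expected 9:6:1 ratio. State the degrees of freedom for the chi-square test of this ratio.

2

A goodness-of-fit test with 3 phenotype classes has df = 3 − 1 = 2.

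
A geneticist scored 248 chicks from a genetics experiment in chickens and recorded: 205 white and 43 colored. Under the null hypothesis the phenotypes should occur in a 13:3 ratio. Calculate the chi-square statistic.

Expected counts for N = 248 under a 13:3 ratio (total parts = 16):
  white: 248 × 13/16 = 201.5
  colored: 248 × 3/16 = 46.5
χ² = Σ (O − E)² / E
  white: (205 − 201.5)² / 201.5 = 0.0608
  colored: (43 − 46.5)² / 46.5 = 0.2634
χ² = 0.0608 + 0.2634 = 0.3242 ≈ 0.324

0.324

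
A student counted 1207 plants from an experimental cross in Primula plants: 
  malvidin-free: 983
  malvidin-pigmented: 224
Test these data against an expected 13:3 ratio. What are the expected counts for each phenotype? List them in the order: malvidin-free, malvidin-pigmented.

Total ratio parts = 16. Expected numbers out of 1207:
  malvidin-free: 1207 × 13/16 = 980.6875
  malvidin-pigmented: 1207 × 3/16 = 226.3125

980.6875, 226.3125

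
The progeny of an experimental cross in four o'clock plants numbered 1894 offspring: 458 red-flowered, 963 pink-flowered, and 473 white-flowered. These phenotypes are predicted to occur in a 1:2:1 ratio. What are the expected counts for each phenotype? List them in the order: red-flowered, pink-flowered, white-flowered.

473.5, 947, 473.5

Expected counts for N = 1894 under a 1:2:1 ratio (total parts = 4):
  red-flowered: 1894 × 1/4 = 473.5
  pink-flowered: 1894 × 2/4 = 947
  white-flowered: 1894 × 1/4 = 473.5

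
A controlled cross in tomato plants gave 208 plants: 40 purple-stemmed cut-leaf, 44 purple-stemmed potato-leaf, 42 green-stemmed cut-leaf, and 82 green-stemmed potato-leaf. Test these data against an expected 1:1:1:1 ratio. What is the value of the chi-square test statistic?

The 1:1:1:1 ratio has 4 parts, so with N = 208 the expected counts are:
  purple-stemmed cut-leaf: 208 × 1/4 = 52
  purple-stemmed potato-leaf: 208 × 1/4 = 52
  green-stemmed cut-leaf: 208 × 1/4 = 52
  green-stemmed potato-leaf: 208 × 1/4 = 52
χ² = Σ (O − E)² / E
  purple-stemmed cut-leaf: (40 − 52)² / 52 = 2.7692
  purple-stemmed potato-leaf: (44 − 52)² / 52 = 1.2308
  green-stemmed cut-leaf: (42 − 52)² / 52 = 1.9231
  green-stemmed potato-leaf: (82 − 52)² / 52 = 17.3077
χ² = 2.7692 + 1.2308 + 1.9231 + 17.3077 = 23.2308 ≈ 23.231

23.231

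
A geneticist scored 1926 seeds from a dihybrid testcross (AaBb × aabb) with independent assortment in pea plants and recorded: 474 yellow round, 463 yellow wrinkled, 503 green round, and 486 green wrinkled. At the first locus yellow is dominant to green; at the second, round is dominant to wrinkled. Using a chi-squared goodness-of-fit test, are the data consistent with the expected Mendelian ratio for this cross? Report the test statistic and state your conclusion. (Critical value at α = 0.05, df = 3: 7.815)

A dihybrid testcross with independent assortment gives a 1:1:1:1 ratio.
Expected counts for N = 1926 under a 1:1:1:1 ratio (total parts = 4):
  yellow round: 1926 × 1/4 = 481.5
  yellow wrinkled: 1926 × 1/4 = 481.5
  green round: 1926 × 1/4 = 481.5
  green wrinkled: 1926 × 1/4 = 481.5
χ² = Σ (O − E)² / E
  yellow round: (474 − 481.5)² / 481.5 = 0.1168
  yellow wrinkled: (463 − 481.5)² / 481.5 = 0.7108
  green round: (503 − 481.5)² / 481.5 = 0.9600
  green wrinkled: (486 − 481.5)² / 481.5 = 0.0421
χ² = 0.1168 + 0.7108 + 0.9600 + 0.0421 = 1.8297 ≈ 1.830
Degrees of freedom = 4 − 1 = 3; critical value at α = 0.05 is 7.815.
Since 1.830 < 7.815, we fail to reject the null hypothesis — the data are consistent with the 1:1:1:1 ratio.

1.830; consistent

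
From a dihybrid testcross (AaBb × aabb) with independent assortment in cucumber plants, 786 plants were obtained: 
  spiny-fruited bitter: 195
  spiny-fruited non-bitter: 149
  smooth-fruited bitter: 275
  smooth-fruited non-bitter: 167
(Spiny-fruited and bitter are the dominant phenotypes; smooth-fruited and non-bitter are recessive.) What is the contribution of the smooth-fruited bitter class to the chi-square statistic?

A dihybrid testcross with independent assortment gives a 1:1:1:1 ratio.
Total ratio parts = 4. Expected numbers out of 786:
  spiny-fruited bitter: 786 × 1/4 = 196.5
  spiny-fruited non-bitter: 786 × 1/4 = 196.5
  smooth-fruited bitter: 786 × 1/4 = 196.5
  smooth-fruited non-bitter: 786 × 1/4 = 196.5
Contribution of smooth-fruited bitter: (275 − 196.5)² / 196.5 = 31.3601

31.360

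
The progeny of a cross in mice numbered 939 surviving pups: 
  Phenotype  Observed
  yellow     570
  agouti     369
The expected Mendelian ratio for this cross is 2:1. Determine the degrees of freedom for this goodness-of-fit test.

A goodness-of-fit test with 2 phenotype classes has df = 2 − 1 = 1.

1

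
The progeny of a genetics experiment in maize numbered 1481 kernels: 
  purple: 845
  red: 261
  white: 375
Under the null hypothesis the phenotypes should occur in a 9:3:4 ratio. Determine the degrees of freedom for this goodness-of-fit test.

A goodness-of-fit test with 3 phenotype classes has df = 3 − 1 = 2.

2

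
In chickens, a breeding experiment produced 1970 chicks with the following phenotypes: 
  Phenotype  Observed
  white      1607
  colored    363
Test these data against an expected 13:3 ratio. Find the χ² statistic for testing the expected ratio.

0.135

Expected counts for N = 1970 under a 13:3 ratio (total parts = 16):
  white: 1970 × 13/16 = 1600.625
  colored: 1970 × 3/16 = 369.375
χ² = Σ (O − E)² / E
  white: (1607 − 1600.625)² / 1600.625 = 0.0254
  colored: (363 − 369.375)² / 369.375 = 0.1100
χ² = 0.0254 + 0.1100 = 0.1354 ≈ 0.135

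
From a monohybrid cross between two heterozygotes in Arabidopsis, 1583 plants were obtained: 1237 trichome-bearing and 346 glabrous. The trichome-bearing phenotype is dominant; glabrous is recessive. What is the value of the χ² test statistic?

For a monohybrid cross between heterozygotes with complete dominance, the expected phenotypic ratio is 3:1.
Expected counts for N = 1583 under a 3:1 ratio (total parts = 4):
  trichome-bearing: 1583 × 3/4 = 1187.25
  glabrous: 1583 × 1/4 = 395.75
χ² = Σ (O − E)² / E
  trichome-bearing: (1237 − 1187.25)² / 1187.25 = 2.0847
  glabrous: (346 − 395.75)² / 395.75 = 6.2541
χ² = 2.0847 + 6.2541 = 8.3388 ≈ 8.339

8.339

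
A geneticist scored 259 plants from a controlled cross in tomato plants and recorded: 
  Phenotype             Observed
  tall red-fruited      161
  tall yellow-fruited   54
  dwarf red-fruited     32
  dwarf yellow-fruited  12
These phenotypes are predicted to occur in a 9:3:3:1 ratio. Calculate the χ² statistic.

Expected counts for N = 259 under a 9:3:3:1 ratio (total parts = 16):
  tall red-fruited: 259 × 9/16 = 145.6875
  tall yellow-fruited: 259 × 3/16 = 48.5625
  dwarf red-fruited: 259 × 3/16 = 48.5625
  dwarf yellow-fruited: 259 × 1/16 = 16.1875
χ² = Σ (O − E)² / E
  tall red-fruited: (161 − 145.6875)² / 145.6875 = 1.6094
  tall yellow-fruited: (54 − 48.5625)² / 48.5625 = 0.6088
  dwarf red-fruited: (32 − 48.5625)² / 48.5625 = 5.6487
  dwarf yellow-fruited: (12 − 16.1875)² / 16.1875 = 1.0833
χ² = 1.6094 + 0.6088 + 5.6487 + 1.0833 = 8.9502 ≈ 8.950

8.950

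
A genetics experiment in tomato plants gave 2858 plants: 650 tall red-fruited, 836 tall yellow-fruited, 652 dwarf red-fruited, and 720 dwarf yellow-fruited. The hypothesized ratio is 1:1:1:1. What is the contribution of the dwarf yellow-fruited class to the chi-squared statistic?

Total ratio parts = 4. Expected numbers out of 2858:
  tall red-fruited: 2858 × 1/4 = 714.5
  tall yellow-fruited: 2858 × 1/4 = 714.5
  dwarf red-fruited: 2858 × 1/4 = 714.5
  dwarf yellow-fruited: 2858 × 1/4 = 714.5
Contribution of dwarf yellow-fruited: (720 − 714.5)² / 714.5 = 0.0423

0.042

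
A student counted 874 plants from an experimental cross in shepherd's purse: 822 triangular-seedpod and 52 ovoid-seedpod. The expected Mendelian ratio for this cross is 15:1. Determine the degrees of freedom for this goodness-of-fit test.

A goodness-of-fit test with 2 phenotype classes has df = 2 − 1 = 1.

1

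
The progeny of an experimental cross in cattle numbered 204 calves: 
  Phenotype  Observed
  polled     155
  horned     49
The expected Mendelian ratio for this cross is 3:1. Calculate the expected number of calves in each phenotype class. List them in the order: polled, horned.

153, 51

Total ratio parts = 4. Expected numbers out of 204:
  polled: 204 × 3/4 = 153
  horned: 204 × 1/4 = 51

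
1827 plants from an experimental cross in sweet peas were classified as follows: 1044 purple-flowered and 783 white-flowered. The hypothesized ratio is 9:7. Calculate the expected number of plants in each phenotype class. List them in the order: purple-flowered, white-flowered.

The 9:7 ratio has 16 parts, so with N = 1827 the expected counts are:
  purple-flowered: 1827 × 9/16 = 1027.6875
  white-flowered: 1827 × 7/16 = 799.3125

1027.6875, 799.3125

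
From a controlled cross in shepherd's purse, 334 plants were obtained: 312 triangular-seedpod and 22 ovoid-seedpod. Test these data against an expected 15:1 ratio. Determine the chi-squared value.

Expected counts for N = 334 under a 15:1 ratio (total parts = 16):
  triangular-seedpod: 334 × 15/16 = 313.125
  ovoid-seedpod: 334 × 1/16 = 20.875
χ² = Σ (O − E)² / E
  triangular-seedpod: (312 − 313.125)² / 313.125 = 0.0040
  ovoid-seedpod: (22 − 20.875)² / 20.875 = 0.0606
χ² = 0.0040 + 0.0606 = 0.0646 ≈ 0.065

0.065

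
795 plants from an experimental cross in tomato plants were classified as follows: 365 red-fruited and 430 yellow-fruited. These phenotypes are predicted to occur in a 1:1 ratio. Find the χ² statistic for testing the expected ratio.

5.314

Total ratio parts = 2. Expected numbers out of 795:
  red-fruited: 795 × 1/2 = 397.5
  yellow-fruited: 795 × 1/2 = 397.5
χ² = Σ (O − E)² / E
  red-fruited: (365 − 397.5)² / 397.5 = 2.6572
  yellow-fruited: (430 − 397.5)² / 397.5 = 2.6572
χ² = 2.6572 + 2.6572 = 5.3144 ≈ 5.314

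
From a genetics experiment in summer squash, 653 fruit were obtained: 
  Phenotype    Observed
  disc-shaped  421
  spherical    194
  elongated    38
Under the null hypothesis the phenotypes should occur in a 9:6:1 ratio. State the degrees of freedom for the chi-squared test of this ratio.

A goodness-of-fit test with 3 phenotype classes has df = 3 − 1 = 2.

2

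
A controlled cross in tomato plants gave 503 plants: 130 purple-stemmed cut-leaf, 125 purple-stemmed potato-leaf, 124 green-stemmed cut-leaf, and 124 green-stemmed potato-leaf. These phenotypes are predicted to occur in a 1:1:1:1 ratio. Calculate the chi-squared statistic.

0.197

The 1:1:1:1 ratio has 4 parts, so with N = 503 the expected counts are:
  purple-stemmed cut-leaf: 503 × 1/4 = 125.75
  purple-stemmed potato-leaf: 503 × 1/4 = 125.75
  green-stemmed cut-leaf: 503 × 1/4 = 125.75
  green-stemmed potato-leaf: 503 × 1/4 = 125.75
χ² = Σ (O − E)² / E
  purple-stemmed cut-leaf: (130 − 125.75)² / 125.75 = 0.1436
  purple-stemmed potato-leaf: (125 − 125.75)² / 125.75 = 0.0045
  green-stemmed cut-leaf: (124 − 125.75)² / 125.75 = 0.0244
  green-stemmed potato-leaf: (124 − 125.75)² / 125.75 = 0.0244
χ² = 0.1436 + 0.0045 + 0.0244 + 0.0244 = 0.1969 ≈ 0.197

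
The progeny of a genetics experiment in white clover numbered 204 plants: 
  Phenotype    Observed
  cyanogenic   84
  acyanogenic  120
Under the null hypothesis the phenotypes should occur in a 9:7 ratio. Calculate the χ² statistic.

The 9:7 ratio has 16 parts, so with N = 204 the expected counts are:
  cyanogenic: 204 × 9/16 = 114.75
  acyanogenic: 204 × 7/16 = 89.25
χ² = Σ (O − E)² / E
  cyanogenic: (84 − 114.75)² / 114.75 = 8.2402
  acyanogenic: (120 − 89.25)² / 89.25 = 10.5945
χ² = 8.2402 + 10.5945 = 18.8347 ≈ 18.835

18.835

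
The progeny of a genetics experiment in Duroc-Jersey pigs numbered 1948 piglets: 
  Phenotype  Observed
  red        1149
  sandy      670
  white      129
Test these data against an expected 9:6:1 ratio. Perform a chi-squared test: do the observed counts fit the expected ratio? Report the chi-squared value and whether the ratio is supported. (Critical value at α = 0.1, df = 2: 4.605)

8.030; not consistent

Expected counts for N = 1948 under a 9:6:1 ratio (total parts = 16):
  red: 1948 × 9/16 = 1095.75
  sandy: 1948 × 6/16 = 730.5
  white: 1948 × 1/16 = 121.75
χ² = Σ (O − E)² / E
  red: (1149 − 1095.75)² / 1095.75 = 2.5878
  sandy: (670 − 730.5)² / 730.5 = 5.0106
  white: (129 − 121.75)² / 121.75 = 0.4317
χ² = 2.5878 + 5.0106 + 0.4317 = 8.0301 ≈ 8.030
Degrees of freedom = 3 − 1 = 2; critical value at α = 0.1 is 4.605.
Since 8.030 > 4.605, we reject the null hypothesis — the data do not fit the 9:6:1 ratio.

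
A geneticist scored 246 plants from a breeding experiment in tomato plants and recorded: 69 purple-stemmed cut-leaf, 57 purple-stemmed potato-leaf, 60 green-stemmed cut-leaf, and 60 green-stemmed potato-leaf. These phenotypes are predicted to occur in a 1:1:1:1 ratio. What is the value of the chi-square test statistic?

The 1:1:1:1 ratio has 4 parts, so with N = 246 the expected counts are:
  purple-stemmed cut-leaf: 246 × 1/4 = 61.5
  purple-stemmed potato-leaf: 246 × 1/4 = 61.5
  green-stemmed cut-leaf: 246 × 1/4 = 61.5
  green-stemmed potato-leaf: 246 × 1/4 = 61.5
χ² = Σ (O − E)² / E
  purple-stemmed cut-leaf: (69 − 61.5)² / 61.5 = 0.9146
  purple-stemmed potato-leaf: (57 − 61.5)² / 61.5 = 0.3293
  green-stemmed cut-leaf: (60 − 61.5)² / 61.5 = 0.0366
  green-stemmed potato-leaf: (60 − 61.5)² / 61.5 = 0.0366
χ² = 0.9146 + 0.3293 + 0.0366 + 0.0366 = 1.3171 ≈ 1.317

1.317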